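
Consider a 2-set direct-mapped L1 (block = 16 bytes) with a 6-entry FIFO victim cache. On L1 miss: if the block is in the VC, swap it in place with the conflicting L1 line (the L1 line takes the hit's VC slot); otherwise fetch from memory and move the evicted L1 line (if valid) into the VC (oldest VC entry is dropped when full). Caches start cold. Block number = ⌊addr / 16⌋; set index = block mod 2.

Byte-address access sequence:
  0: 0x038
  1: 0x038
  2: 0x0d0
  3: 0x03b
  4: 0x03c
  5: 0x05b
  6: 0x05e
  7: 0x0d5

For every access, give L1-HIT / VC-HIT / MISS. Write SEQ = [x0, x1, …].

SEQ = [MISS, L1-HIT, MISS, VC-HIT, L1-HIT, MISS, L1-HIT, VC-HIT]

  [0] addr=0x38 blk=3 s=1: MISS | VC []
  [1] addr=0x38 blk=3 s=1: L1-HIT | VC []
  [2] addr=0xd0 blk=13 s=1: MISS | VC [3]
  [3] addr=0x3b blk=3 s=1: VC-HIT | VC [13]
  [4] addr=0x3c blk=3 s=1: L1-HIT | VC [13]
  [5] addr=0x5b blk=5 s=1: MISS | VC [13, 3]
  [6] addr=0x5e blk=5 s=1: L1-HIT | VC [13, 3]
  [7] addr=0xd5 blk=13 s=1: VC-HIT | VC [5, 3]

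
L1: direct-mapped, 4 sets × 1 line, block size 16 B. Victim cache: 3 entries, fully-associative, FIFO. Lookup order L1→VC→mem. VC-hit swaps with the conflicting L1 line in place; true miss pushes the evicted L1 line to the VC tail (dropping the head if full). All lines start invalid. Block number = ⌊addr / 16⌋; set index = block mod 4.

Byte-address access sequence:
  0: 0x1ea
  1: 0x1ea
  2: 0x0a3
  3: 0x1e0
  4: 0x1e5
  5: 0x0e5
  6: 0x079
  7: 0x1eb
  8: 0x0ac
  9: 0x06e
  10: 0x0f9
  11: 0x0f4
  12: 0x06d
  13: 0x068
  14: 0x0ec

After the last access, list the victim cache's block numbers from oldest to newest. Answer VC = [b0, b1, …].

0: 0x1ea (blk 30, set 2) → MISS  vc=[]
1: 0x1ea (blk 30, set 2) → L1-HIT  vc=[]
2: 0xa3 (blk 10, set 2) → MISS  vc=[30]
3: 0x1e0 (blk 30, set 2) → VC-HIT  vc=[10]
4: 0x1e5 (blk 30, set 2) → L1-HIT  vc=[10]
5: 0xe5 (blk 14, set 2) → MISS  vc=[10, 30]
6: 0x79 (blk 7, set 3) → MISS  vc=[10, 30]
7: 0x1eb (blk 30, set 2) → VC-HIT  vc=[10, 14]
8: 0xac (blk 10, set 2) → VC-HIT  vc=[30, 14]
9: 0x6e (blk 6, set 2) → MISS  vc=[30, 14, 10]
10: 0xf9 (blk 15, set 3) → MISS  vc=[14, 10, 7]
11: 0xf4 (blk 15, set 3) → L1-HIT  vc=[14, 10, 7]
12: 0x6d (blk 6, set 2) → L1-HIT  vc=[14, 10, 7]
13: 0x68 (blk 6, set 2) → L1-HIT  vc=[14, 10, 7]
14: 0xec (blk 14, set 2) → VC-HIT  vc=[6, 10, 7]

VC = [6, 10, 7]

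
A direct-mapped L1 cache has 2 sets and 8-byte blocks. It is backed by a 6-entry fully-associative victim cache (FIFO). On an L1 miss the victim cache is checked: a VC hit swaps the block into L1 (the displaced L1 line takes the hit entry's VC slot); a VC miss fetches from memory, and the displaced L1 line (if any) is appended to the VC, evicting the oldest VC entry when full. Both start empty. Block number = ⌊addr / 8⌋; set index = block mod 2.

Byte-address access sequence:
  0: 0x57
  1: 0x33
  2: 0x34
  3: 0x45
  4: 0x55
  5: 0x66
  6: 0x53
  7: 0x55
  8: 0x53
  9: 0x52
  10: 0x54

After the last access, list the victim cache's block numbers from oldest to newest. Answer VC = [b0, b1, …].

  [0] addr=0x57 blk=10 s=0: MISS | VC []
  [1] addr=0x33 blk=6 s=0: MISS | VC [10]
  [2] addr=0x34 blk=6 s=0: L1-HIT | VC [10]
  [3] addr=0x45 blk=8 s=0: MISS | VC [10, 6]
  [4] addr=0x55 blk=10 s=0: VC-HIT | VC [8, 6]
  [5] addr=0x66 blk=12 s=0: MISS | VC [8, 6, 10]
  [6] addr=0x53 blk=10 s=0: VC-HIT | VC [8, 6, 12]
  [7] addr=0x55 blk=10 s=0: L1-HIT | VC [8, 6, 12]
  [8] addr=0x53 blk=10 s=0: L1-HIT | VC [8, 6, 12]
  [9] addr=0x52 blk=10 s=0: L1-HIT | VC [8, 6, 12]
  [10] addr=0x54 blk=10 s=0: L1-HIT | VC [8, 6, 12]

VC = [8, 6, 12]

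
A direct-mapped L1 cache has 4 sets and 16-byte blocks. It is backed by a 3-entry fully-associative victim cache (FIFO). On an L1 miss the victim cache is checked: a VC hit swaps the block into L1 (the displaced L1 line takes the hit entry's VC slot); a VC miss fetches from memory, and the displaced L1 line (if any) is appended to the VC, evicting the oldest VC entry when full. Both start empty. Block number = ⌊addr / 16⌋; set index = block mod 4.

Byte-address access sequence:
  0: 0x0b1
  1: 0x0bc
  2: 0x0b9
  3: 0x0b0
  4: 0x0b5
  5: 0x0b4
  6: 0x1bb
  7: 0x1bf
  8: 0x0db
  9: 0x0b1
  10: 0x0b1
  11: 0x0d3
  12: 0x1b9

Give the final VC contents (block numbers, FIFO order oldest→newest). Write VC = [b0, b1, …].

#0 0xb1→b11/s3 MISS; vc=[]
#1 0xbc→b11/s3 L1-HIT; vc=[]
#2 0xb9→b11/s3 L1-HIT; vc=[]
#3 0xb0→b11/s3 L1-HIT; vc=[]
#4 0xb5→b11/s3 L1-HIT; vc=[]
#5 0xb4→b11/s3 L1-HIT; vc=[]
#6 0x1bb→b27/s3 MISS; vc=[11]
#7 0x1bf→b27/s3 L1-HIT; vc=[11]
#8 0xdb→b13/s1 MISS; vc=[11]
#9 0xb1→b11/s3 VC-HIT; vc=[27]
#10 0xb1→b11/s3 L1-HIT; vc=[27]
#11 0xd3→b13/s1 L1-HIT; vc=[27]
#12 0x1b9→b27/s3 VC-HIT; vc=[11]

VC = [11]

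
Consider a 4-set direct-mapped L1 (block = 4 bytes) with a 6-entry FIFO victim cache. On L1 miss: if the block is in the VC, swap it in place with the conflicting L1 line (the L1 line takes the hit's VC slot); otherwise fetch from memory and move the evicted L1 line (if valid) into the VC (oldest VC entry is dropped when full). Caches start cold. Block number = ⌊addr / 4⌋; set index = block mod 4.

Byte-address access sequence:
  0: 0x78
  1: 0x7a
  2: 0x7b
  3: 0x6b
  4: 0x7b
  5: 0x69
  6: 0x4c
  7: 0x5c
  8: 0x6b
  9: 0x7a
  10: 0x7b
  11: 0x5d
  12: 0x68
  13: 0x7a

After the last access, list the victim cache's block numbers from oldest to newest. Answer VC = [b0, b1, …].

VC = [26, 19]

  [0] addr=0x78 blk=30 s=2: MISS | VC []
  [1] addr=0x7a blk=30 s=2: L1-HIT | VC []
  [2] addr=0x7b blk=30 s=2: L1-HIT | VC []
  [3] addr=0x6b blk=26 s=2: MISS | VC [30]
  [4] addr=0x7b blk=30 s=2: VC-HIT | VC [26]
  [5] addr=0x69 blk=26 s=2: VC-HIT | VC [30]
  [6] addr=0x4c blk=19 s=3: MISS | VC [30]
  [7] addr=0x5c blk=23 s=3: MISS | VC [30, 19]
  [8] addr=0x6b blk=26 s=2: L1-HIT | VC [30, 19]
  [9] addr=0x7a blk=30 s=2: VC-HIT | VC [26, 19]
  [10] addr=0x7b blk=30 s=2: L1-HIT | VC [26, 19]
  [11] addr=0x5d blk=23 s=3: L1-HIT | VC [26, 19]
  [12] addr=0x68 blk=26 s=2: VC-HIT | VC [30, 19]
  [13] addr=0x7a blk=30 s=2: VC-HIT | VC [26, 19]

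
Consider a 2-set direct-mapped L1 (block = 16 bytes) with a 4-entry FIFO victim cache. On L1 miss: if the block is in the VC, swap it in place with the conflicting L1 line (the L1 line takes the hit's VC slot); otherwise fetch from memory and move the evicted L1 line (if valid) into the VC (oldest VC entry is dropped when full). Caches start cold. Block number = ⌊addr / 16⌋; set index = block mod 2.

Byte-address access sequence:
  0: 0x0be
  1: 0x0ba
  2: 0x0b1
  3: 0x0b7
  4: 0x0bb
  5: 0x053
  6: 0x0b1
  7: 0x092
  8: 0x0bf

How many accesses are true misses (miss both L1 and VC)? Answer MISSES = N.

MISSES = 3

#0 0xbe→b11/s1 MISS; vc=[]
#1 0xba→b11/s1 L1-HIT; vc=[]
#2 0xb1→b11/s1 L1-HIT; vc=[]
#3 0xb7→b11/s1 L1-HIT; vc=[]
#4 0xbb→b11/s1 L1-HIT; vc=[]
#5 0x53→b5/s1 MISS; vc=[11]
#6 0xb1→b11/s1 VC-HIT; vc=[5]
#7 0x92→b9/s1 MISS; vc=[5,11]
#8 0xbf→b11/s1 VC-HIT; vc=[5,9]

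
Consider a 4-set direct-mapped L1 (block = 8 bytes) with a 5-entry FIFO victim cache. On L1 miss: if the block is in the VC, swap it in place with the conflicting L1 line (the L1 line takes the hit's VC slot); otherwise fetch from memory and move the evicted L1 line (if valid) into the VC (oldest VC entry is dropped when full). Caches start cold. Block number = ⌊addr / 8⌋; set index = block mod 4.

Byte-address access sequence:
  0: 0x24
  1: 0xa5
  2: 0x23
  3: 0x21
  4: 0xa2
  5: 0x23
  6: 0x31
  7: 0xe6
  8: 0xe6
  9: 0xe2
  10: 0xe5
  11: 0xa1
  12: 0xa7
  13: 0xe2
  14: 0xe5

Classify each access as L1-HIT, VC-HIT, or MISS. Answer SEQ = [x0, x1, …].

  [0] addr=0x24 blk=4 s=0: MISS | VC []
  [1] addr=0xa5 blk=20 s=0: MISS | VC [4]
  [2] addr=0x23 blk=4 s=0: VC-HIT | VC [20]
  [3] addr=0x21 blk=4 s=0: L1-HIT | VC [20]
  [4] addr=0xa2 blk=20 s=0: VC-HIT | VC [4]
  [5] addr=0x23 blk=4 s=0: VC-HIT | VC [20]
  [6] addr=0x31 blk=6 s=2: MISS | VC [20]
  [7] addr=0xe6 blk=28 s=0: MISS | VC [20, 4]
  [8] addr=0xe6 blk=28 s=0: L1-HIT | VC [20, 4]
  [9] addr=0xe2 blk=28 s=0: L1-HIT | VC [20, 4]
  [10] addr=0xe5 blk=28 s=0: L1-HIT | VC [20, 4]
  [11] addr=0xa1 blk=20 s=0: VC-HIT | VC [28, 4]
  [12] addr=0xa7 blk=20 s=0: L1-HIT | VC [28, 4]
  [13] addr=0xe2 blk=28 s=0: VC-HIT | VC [20, 4]
  [14] addr=0xe5 blk=28 s=0: L1-HIT | VC [20, 4]

SEQ = [MISS, MISS, VC-HIT, L1-HIT, VC-HIT, VC-HIT, MISS, MISS, L1-HIT, L1-HIT, L1-HIT, VC-HIT, L1-HIT, VC-HIT, L1-HIT]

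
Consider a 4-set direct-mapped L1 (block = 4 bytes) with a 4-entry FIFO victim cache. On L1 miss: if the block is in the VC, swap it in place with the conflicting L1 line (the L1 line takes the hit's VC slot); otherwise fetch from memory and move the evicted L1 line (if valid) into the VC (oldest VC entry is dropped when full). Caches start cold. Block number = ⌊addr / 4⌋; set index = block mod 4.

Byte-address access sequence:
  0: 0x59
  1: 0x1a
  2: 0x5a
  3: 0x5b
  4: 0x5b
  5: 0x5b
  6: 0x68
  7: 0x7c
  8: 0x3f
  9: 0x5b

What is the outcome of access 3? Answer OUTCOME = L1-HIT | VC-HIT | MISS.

OUTCOME = L1-HIT

  [0] addr=0x59 blk=22 s=2: MISS | VC []
  [1] addr=0x1a blk=6 s=2: MISS | VC [22]
  [2] addr=0x5a blk=22 s=2: VC-HIT | VC [6]
  [3] addr=0x5b blk=22 s=2: L1-HIT | VC [6]
  [4] addr=0x5b blk=22 s=2: L1-HIT | VC [6]
  [5] addr=0x5b blk=22 s=2: L1-HIT | VC [6]
  [6] addr=0x68 blk=26 s=2: MISS | VC [6, 22]
  [7] addr=0x7c blk=31 s=3: MISS | VC [6, 22]
  [8] addr=0x3f blk=15 s=3: MISS | VC [6, 22, 31]
  [9] addr=0x5b blk=22 s=2: VC-HIT | VC [6, 26, 31]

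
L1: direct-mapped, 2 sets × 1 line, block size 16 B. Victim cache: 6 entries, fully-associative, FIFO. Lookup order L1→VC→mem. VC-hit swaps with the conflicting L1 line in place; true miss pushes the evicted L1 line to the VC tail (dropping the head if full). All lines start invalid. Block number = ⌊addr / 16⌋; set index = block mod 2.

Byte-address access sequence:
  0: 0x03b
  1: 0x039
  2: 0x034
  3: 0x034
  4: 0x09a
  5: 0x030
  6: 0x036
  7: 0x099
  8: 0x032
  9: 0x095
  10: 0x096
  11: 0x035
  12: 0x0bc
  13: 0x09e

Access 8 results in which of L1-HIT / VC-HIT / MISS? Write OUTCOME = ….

OUTCOME = VC-HIT

0: 0x3b (blk 3, set 1) → MISS  vc=[]
1: 0x39 (blk 3, set 1) → L1-HIT  vc=[]
2: 0x34 (blk 3, set 1) → L1-HIT  vc=[]
3: 0x34 (blk 3, set 1) → L1-HIT  vc=[]
4: 0x9a (blk 9, set 1) → MISS  vc=[3]
5: 0x30 (blk 3, set 1) → VC-HIT  vc=[9]
6: 0x36 (blk 3, set 1) → L1-HIT  vc=[9]
7: 0x99 (blk 9, set 1) → VC-HIT  vc=[3]
8: 0x32 (blk 3, set 1) → VC-HIT  vc=[9]
9: 0x95 (blk 9, set 1) → VC-HIT  vc=[3]
10: 0x96 (blk 9, set 1) → L1-HIT  vc=[3]
11: 0x35 (blk 3, set 1) → VC-HIT  vc=[9]
12: 0xbc (blk 11, set 1) → MISS  vc=[9, 3]
13: 0x9e (blk 9, set 1) → VC-HIT  vc=[11, 3]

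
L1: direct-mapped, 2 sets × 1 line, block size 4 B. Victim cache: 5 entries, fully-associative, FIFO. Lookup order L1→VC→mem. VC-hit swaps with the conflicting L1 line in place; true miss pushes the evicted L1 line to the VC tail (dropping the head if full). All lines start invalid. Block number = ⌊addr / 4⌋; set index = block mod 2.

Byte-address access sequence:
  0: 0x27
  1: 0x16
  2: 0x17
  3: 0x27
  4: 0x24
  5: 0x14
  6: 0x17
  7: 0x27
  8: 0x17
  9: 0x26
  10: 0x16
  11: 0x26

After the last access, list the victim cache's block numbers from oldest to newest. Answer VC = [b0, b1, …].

VC = [5]

0: 0x27 (blk 9, set 1) → MISS  vc=[]
1: 0x16 (blk 5, set 1) → MISS  vc=[9]
2: 0x17 (blk 5, set 1) → L1-HIT  vc=[9]
3: 0x27 (blk 9, set 1) → VC-HIT  vc=[5]
4: 0x24 (blk 9, set 1) → L1-HIT  vc=[5]
5: 0x14 (blk 5, set 1) → VC-HIT  vc=[9]
6: 0x17 (blk 5, set 1) → L1-HIT  vc=[9]
7: 0x27 (blk 9, set 1) → VC-HIT  vc=[5]
8: 0x17 (blk 5, set 1) → VC-HIT  vc=[9]
9: 0x26 (blk 9, set 1) → VC-HIT  vc=[5]
10: 0x16 (blk 5, set 1) → VC-HIT  vc=[9]
11: 0x26 (blk 9, set 1) → VC-HIT  vc=[5]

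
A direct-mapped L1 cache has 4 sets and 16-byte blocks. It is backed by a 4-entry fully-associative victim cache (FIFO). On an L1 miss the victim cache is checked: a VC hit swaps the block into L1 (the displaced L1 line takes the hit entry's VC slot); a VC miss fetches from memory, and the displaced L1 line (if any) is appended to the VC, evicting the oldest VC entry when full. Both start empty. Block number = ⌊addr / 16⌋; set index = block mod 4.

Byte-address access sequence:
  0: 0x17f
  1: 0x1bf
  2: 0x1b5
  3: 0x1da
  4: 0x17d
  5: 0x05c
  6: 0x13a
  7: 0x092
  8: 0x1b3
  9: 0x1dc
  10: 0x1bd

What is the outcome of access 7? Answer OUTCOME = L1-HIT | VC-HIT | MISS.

OUTCOME = MISS

0: 0x17f (blk 23, set 3) → MISS  vc=[]
1: 0x1bf (blk 27, set 3) → MISS  vc=[23]
2: 0x1b5 (blk 27, set 3) → L1-HIT  vc=[23]
3: 0x1da (blk 29, set 1) → MISS  vc=[23]
4: 0x17d (blk 23, set 3) → VC-HIT  vc=[27]
5: 0x5c (blk 5, set 1) → MISS  vc=[27, 29]
6: 0x13a (blk 19, set 3) → MISS  vc=[27, 29, 23]
7: 0x92 (blk 9, set 1) → MISS  vc=[27, 29, 23, 5]
8: 0x1b3 (blk 27, set 3) → VC-HIT  vc=[19, 29, 23, 5]
9: 0x1dc (blk 29, set 1) → VC-HIT  vc=[19, 9, 23, 5]
10: 0x1bd (blk 27, set 3) → L1-HIT  vc=[19, 9, 23, 5]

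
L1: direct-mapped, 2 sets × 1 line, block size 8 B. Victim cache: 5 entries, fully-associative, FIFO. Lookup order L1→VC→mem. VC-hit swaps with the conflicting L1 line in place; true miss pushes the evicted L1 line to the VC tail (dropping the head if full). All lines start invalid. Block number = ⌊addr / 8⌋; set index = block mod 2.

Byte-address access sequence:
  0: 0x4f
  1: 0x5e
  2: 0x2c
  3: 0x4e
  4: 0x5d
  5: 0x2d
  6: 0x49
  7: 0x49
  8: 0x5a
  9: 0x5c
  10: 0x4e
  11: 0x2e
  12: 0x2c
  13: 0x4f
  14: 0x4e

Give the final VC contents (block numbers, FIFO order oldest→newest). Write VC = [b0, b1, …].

VC = [11, 5]

0: 0x4f (blk 9, set 1) → MISS  vc=[]
1: 0x5e (blk 11, set 1) → MISS  vc=[9]
2: 0x2c (blk 5, set 1) → MISS  vc=[9, 11]
3: 0x4e (blk 9, set 1) → VC-HIT  vc=[5, 11]
4: 0x5d (blk 11, set 1) → VC-HIT  vc=[5, 9]
5: 0x2d (blk 5, set 1) → VC-HIT  vc=[11, 9]
6: 0x49 (blk 9, set 1) → VC-HIT  vc=[11, 5]
7: 0x49 (blk 9, set 1) → L1-HIT  vc=[11, 5]
8: 0x5a (blk 11, set 1) → VC-HIT  vc=[9, 5]
9: 0x5c (blk 11, set 1) → L1-HIT  vc=[9, 5]
10: 0x4e (blk 9, set 1) → VC-HIT  vc=[11, 5]
11: 0x2e (blk 5, set 1) → VC-HIT  vc=[11, 9]
12: 0x2c (blk 5, set 1) → L1-HIT  vc=[11, 9]
13: 0x4f (blk 9, set 1) → VC-HIT  vc=[11, 5]
14: 0x4e (blk 9, set 1) → L1-HIT  vc=[11, 5]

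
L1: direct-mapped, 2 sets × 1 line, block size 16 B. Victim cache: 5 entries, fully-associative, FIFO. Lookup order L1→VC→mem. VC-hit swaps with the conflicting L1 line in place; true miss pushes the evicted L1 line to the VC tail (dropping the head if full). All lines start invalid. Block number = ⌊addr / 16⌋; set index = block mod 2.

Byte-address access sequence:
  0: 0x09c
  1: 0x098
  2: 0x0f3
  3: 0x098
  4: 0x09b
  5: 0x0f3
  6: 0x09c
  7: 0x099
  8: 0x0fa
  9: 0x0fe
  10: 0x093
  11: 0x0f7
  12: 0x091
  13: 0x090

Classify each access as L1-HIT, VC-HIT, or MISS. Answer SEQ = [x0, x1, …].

SEQ = [MISS, L1-HIT, MISS, VC-HIT, L1-HIT, VC-HIT, VC-HIT, L1-HIT, VC-HIT, L1-HIT, VC-HIT, VC-HIT, VC-HIT, L1-HIT]

0: 0x9c (blk 9, set 1) → MISS  vc=[]
1: 0x98 (blk 9, set 1) → L1-HIT  vc=[]
2: 0xf3 (blk 15, set 1) → MISS  vc=[9]
3: 0x98 (blk 9, set 1) → VC-HIT  vc=[15]
4: 0x9b (blk 9, set 1) → L1-HIT  vc=[15]
5: 0xf3 (blk 15, set 1) → VC-HIT  vc=[9]
6: 0x9c (blk 9, set 1) → VC-HIT  vc=[15]
7: 0x99 (blk 9, set 1) → L1-HIT  vc=[15]
8: 0xfa (blk 15, set 1) → VC-HIT  vc=[9]
9: 0xfe (blk 15, set 1) → L1-HIT  vc=[9]
10: 0x93 (blk 9, set 1) → VC-HIT  vc=[15]
11: 0xf7 (blk 15, set 1) → VC-HIT  vc=[9]
12: 0x91 (blk 9, set 1) → VC-HIT  vc=[15]
13: 0x90 (blk 9, set 1) → L1-HIT  vc=[15]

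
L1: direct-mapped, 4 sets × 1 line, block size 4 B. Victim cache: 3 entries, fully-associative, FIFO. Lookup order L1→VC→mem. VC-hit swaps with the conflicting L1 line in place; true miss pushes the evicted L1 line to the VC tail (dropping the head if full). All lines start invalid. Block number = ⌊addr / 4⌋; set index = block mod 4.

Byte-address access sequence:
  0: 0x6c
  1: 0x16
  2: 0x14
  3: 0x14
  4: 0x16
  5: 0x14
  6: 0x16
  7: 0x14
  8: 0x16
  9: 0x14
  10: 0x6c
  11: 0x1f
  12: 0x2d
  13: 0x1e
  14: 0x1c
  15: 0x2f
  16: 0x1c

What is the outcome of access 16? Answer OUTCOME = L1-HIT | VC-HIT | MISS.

OUTCOME = VC-HIT

#0 0x6c→b27/s3 MISS; vc=[]
#1 0x16→b5/s1 MISS; vc=[]
#2 0x14→b5/s1 L1-HIT; vc=[]
#3 0x14→b5/s1 L1-HIT; vc=[]
#4 0x16→b5/s1 L1-HIT; vc=[]
#5 0x14→b5/s1 L1-HIT; vc=[]
#6 0x16→b5/s1 L1-HIT; vc=[]
#7 0x14→b5/s1 L1-HIT; vc=[]
#8 0x16→b5/s1 L1-HIT; vc=[]
#9 0x14→b5/s1 L1-HIT; vc=[]
#10 0x6c→b27/s3 L1-HIT; vc=[]
#11 0x1f→b7/s3 MISS; vc=[27]
#12 0x2d→b11/s3 MISS; vc=[27,7]
#13 0x1e→b7/s3 VC-HIT; vc=[27,11]
#14 0x1c→b7/s3 L1-HIT; vc=[27,11]
#15 0x2f→b11/s3 VC-HIT; vc=[27,7]
#16 0x1c→b7/s3 VC-HIT; vc=[27,11]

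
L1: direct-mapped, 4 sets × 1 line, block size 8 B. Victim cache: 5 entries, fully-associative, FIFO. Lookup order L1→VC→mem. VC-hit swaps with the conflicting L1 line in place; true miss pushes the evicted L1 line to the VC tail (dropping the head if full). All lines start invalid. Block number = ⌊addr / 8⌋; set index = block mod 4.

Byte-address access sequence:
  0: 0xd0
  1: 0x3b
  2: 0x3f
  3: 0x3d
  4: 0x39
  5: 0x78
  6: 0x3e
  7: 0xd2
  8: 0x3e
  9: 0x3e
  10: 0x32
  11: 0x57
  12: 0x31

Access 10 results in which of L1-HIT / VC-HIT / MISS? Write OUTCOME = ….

#0 0xd0→b26/s2 MISS; vc=[]
#1 0x3b→b7/s3 MISS; vc=[]
#2 0x3f→b7/s3 L1-HIT; vc=[]
#3 0x3d→b7/s3 L1-HIT; vc=[]
#4 0x39→b7/s3 L1-HIT; vc=[]
#5 0x78→b15/s3 MISS; vc=[7]
#6 0x3e→b7/s3 VC-HIT; vc=[15]
#7 0xd2→b26/s2 L1-HIT; vc=[15]
#8 0x3e→b7/s3 L1-HIT; vc=[15]
#9 0x3e→b7/s3 L1-HIT; vc=[15]
#10 0x32→b6/s2 MISS; vc=[15,26]
#11 0x57→b10/s2 MISS; vc=[15,26,6]
#12 0x31→b6/s2 VC-HIT; vc=[15,26,10]

OUTCOME = MISS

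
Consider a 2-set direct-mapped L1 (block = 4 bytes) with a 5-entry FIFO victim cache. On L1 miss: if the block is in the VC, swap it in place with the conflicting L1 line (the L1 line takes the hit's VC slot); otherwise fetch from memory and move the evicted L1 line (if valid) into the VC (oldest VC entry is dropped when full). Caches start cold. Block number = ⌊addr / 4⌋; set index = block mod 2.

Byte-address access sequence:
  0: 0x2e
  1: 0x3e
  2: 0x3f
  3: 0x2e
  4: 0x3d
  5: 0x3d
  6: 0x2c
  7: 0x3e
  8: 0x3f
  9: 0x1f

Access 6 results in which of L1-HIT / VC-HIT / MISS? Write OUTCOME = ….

OUTCOME = VC-HIT

  [0] addr=0x2e blk=11 s=1: MISS | VC []
  [1] addr=0x3e blk=15 s=1: MISS | VC [11]
  [2] addr=0x3f blk=15 s=1: L1-HIT | VC [11]
  [3] addr=0x2e blk=11 s=1: VC-HIT | VC [15]
  [4] addr=0x3d blk=15 s=1: VC-HIT | VC [11]
  [5] addr=0x3d blk=15 s=1: L1-HIT | VC [11]
  [6] addr=0x2c blk=11 s=1: VC-HIT | VC [15]
  [7] addr=0x3e blk=15 s=1: VC-HIT | VC [11]
  [8] addr=0x3f blk=15 s=1: L1-HIT | VC [11]
  [9] addr=0x1f blk=7 s=1: MISS | VC [11, 15]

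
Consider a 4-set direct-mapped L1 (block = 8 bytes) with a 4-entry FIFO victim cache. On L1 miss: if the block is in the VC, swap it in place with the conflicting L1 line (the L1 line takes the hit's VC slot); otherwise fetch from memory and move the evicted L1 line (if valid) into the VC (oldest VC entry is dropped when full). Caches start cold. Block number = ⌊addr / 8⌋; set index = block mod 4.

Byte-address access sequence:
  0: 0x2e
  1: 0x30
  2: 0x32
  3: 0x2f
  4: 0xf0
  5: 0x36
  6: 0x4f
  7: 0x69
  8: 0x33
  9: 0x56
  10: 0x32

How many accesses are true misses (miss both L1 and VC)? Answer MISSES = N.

MISSES = 6

  [0] addr=0x2e blk=5 s=1: MISS | VC []
  [1] addr=0x30 blk=6 s=2: MISS | VC []
  [2] addr=0x32 blk=6 s=2: L1-HIT | VC []
  [3] addr=0x2f blk=5 s=1: L1-HIT | VC []
  [4] addr=0xf0 blk=30 s=2: MISS | VC [6]
  [5] addr=0x36 blk=6 s=2: VC-HIT | VC [30]
  [6] addr=0x4f blk=9 s=1: MISS | VC [30, 5]
  [7] addr=0x69 blk=13 s=1: MISS | VC [30, 5, 9]
  [8] addr=0x33 blk=6 s=2: L1-HIT | VC [30, 5, 9]
  [9] addr=0x56 blk=10 s=2: MISS | VC [30, 5, 9, 6]
  [10] addr=0x32 blk=6 s=2: VC-HIT | VC [30, 5, 9, 10]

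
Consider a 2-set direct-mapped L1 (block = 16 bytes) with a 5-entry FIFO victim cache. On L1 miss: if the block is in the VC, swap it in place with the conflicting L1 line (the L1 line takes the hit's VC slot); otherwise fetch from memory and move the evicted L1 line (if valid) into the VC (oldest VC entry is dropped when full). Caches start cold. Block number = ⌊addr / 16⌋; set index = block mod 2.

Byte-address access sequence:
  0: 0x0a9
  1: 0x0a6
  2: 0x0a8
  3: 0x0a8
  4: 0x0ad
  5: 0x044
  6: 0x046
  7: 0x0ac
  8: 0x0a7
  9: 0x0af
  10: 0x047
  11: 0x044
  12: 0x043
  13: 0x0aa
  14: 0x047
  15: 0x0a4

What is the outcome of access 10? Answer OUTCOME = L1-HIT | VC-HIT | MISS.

  [0] addr=0xa9 blk=10 s=0: MISS | VC []
  [1] addr=0xa6 blk=10 s=0: L1-HIT | VC []
  [2] addr=0xa8 blk=10 s=0: L1-HIT | VC []
  [3] addr=0xa8 blk=10 s=0: L1-HIT | VC []
  [4] addr=0xad blk=10 s=0: L1-HIT | VC []
  [5] addr=0x44 blk=4 s=0: MISS | VC [10]
  [6] addr=0x46 blk=4 s=0: L1-HIT | VC [10]
  [7] addr=0xac blk=10 s=0: VC-HIT | VC [4]
  [8] addr=0xa7 blk=10 s=0: L1-HIT | VC [4]
  [9] addr=0xaf blk=10 s=0: L1-HIT | VC [4]
  [10] addr=0x47 blk=4 s=0: VC-HIT | VC [10]
  [11] addr=0x44 blk=4 s=0: L1-HIT | VC [10]
  [12] addr=0x43 blk=4 s=0: L1-HIT | VC [10]
  [13] addr=0xaa blk=10 s=0: VC-HIT | VC [4]
  [14] addr=0x47 blk=4 s=0: VC-HIT | VC [10]
  [15] addr=0xa4 blk=10 s=0: VC-HIT | VC [4]

OUTCOME = VC-HIT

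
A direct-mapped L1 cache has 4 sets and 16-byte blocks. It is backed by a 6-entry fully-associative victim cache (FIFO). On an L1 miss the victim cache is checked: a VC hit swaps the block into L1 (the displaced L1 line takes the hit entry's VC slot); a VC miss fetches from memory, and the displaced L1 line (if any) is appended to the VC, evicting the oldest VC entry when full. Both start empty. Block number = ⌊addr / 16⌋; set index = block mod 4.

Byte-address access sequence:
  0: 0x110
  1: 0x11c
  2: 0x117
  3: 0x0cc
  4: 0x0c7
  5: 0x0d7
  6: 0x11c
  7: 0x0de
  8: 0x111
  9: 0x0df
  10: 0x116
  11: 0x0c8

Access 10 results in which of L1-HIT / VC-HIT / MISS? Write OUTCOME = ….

OUTCOME = VC-HIT

#0 0x110→b17/s1 MISS; vc=[]
#1 0x11c→b17/s1 L1-HIT; vc=[]
#2 0x117→b17/s1 L1-HIT; vc=[]
#3 0xcc→b12/s0 MISS; vc=[]
#4 0xc7→b12/s0 L1-HIT; vc=[]
#5 0xd7→b13/s1 MISS; vc=[17]
#6 0x11c→b17/s1 VC-HIT; vc=[13]
#7 0xde→b13/s1 VC-HIT; vc=[17]
#8 0x111→b17/s1 VC-HIT; vc=[13]
#9 0xdf→b13/s1 VC-HIT; vc=[17]
#10 0x116→b17/s1 VC-HIT; vc=[13]
#11 0xc8→b12/s0 L1-HIT; vc=[13]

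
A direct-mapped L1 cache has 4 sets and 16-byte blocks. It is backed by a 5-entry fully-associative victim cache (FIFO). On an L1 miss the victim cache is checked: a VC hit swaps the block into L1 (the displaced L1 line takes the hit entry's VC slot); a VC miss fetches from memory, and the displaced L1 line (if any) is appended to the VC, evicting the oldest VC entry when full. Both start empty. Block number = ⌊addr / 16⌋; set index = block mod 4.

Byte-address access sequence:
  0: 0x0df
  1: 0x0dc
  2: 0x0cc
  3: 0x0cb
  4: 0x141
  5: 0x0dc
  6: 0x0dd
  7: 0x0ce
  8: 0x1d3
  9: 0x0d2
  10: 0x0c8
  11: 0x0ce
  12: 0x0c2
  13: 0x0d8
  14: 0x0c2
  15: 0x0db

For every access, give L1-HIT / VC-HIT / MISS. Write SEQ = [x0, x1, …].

SEQ = [MISS, L1-HIT, MISS, L1-HIT, MISS, L1-HIT, L1-HIT, VC-HIT, MISS, VC-HIT, L1-HIT, L1-HIT, L1-HIT, L1-HIT, L1-HIT, L1-HIT]

  [0] addr=0xdf blk=13 s=1: MISS | VC []
  [1] addr=0xdc blk=13 s=1: L1-HIT | VC []
  [2] addr=0xcc blk=12 s=0: MISS | VC []
  [3] addr=0xcb blk=12 s=0: L1-HIT | VC []
  [4] addr=0x141 blk=20 s=0: MISS | VC [12]
  [5] addr=0xdc blk=13 s=1: L1-HIT | VC [12]
  [6] addr=0xdd blk=13 s=1: L1-HIT | VC [12]
  [7] addr=0xce blk=12 s=0: VC-HIT | VC [20]
  [8] addr=0x1d3 blk=29 s=1: MISS | VC [20, 13]
  [9] addr=0xd2 blk=13 s=1: VC-HIT | VC [20, 29]
  [10] addr=0xc8 blk=12 s=0: L1-HIT | VC [20, 29]
  [11] addr=0xce blk=12 s=0: L1-HIT | VC [20, 29]
  [12] addr=0xc2 blk=12 s=0: L1-HIT | VC [20, 29]
  [13] addr=0xd8 blk=13 s=1: L1-HIT | VC [20, 29]
  [14] addr=0xc2 blk=12 s=0: L1-HIT | VC [20, 29]
  [15] addr=0xdb blk=13 s=1: L1-HIT | VC [20, 29]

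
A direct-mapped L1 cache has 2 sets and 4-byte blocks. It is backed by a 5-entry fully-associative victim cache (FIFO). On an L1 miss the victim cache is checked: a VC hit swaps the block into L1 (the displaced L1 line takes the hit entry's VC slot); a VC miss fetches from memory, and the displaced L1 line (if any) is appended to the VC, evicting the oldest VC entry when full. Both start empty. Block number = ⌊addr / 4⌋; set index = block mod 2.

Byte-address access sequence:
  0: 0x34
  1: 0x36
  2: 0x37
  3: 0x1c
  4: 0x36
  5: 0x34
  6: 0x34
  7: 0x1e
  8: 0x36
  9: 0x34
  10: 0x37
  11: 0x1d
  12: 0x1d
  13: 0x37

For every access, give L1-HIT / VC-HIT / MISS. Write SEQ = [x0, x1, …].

  [0] addr=0x34 blk=13 s=1: MISS | VC []
  [1] addr=0x36 blk=13 s=1: L1-HIT | VC []
  [2] addr=0x37 blk=13 s=1: L1-HIT | VC []
  [3] addr=0x1c blk=7 s=1: MISS | VC [13]
  [4] addr=0x36 blk=13 s=1: VC-HIT | VC [7]
  [5] addr=0x34 blk=13 s=1: L1-HIT | VC [7]
  [6] addr=0x34 blk=13 s=1: L1-HIT | VC [7]
  [7] addr=0x1e blk=7 s=1: VC-HIT | VC [13]
  [8] addr=0x36 blk=13 s=1: VC-HIT | VC [7]
  [9] addr=0x34 blk=13 s=1: L1-HIT | VC [7]
  [10] addr=0x37 blk=13 s=1: L1-HIT | VC [7]
  [11] addr=0x1d blk=7 s=1: VC-HIT | VC [13]
  [12] addr=0x1d blk=7 s=1: L1-HIT | VC [13]
  [13] addr=0x37 blk=13 s=1: VC-HIT | VC [7]

SEQ = [MISS, L1-HIT, L1-HIT, MISS, VC-HIT, L1-HIT, L1-HIT, VC-HIT, VC-HIT, L1-HIT, L1-HIT, VC-HIT, L1-HIT, VC-HIT]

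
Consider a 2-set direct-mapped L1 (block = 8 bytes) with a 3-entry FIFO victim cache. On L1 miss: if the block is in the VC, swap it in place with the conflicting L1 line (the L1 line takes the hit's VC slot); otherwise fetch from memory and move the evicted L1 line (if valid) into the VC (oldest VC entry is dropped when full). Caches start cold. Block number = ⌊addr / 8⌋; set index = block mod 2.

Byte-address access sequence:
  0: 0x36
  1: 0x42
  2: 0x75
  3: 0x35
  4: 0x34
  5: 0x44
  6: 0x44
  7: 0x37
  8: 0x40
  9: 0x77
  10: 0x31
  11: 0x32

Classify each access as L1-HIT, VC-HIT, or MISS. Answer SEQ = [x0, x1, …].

0: 0x36 (blk 6, set 0) → MISS  vc=[]
1: 0x42 (blk 8, set 0) → MISS  vc=[6]
2: 0x75 (blk 14, set 0) → MISS  vc=[6, 8]
3: 0x35 (blk 6, set 0) → VC-HIT  vc=[14, 8]
4: 0x34 (blk 6, set 0) → L1-HIT  vc=[14, 8]
5: 0x44 (blk 8, set 0) → VC-HIT  vc=[14, 6]
6: 0x44 (blk 8, set 0) → L1-HIT  vc=[14, 6]
7: 0x37 (blk 6, set 0) → VC-HIT  vc=[14, 8]
8: 0x40 (blk 8, set 0) → VC-HIT  vc=[14, 6]
9: 0x77 (blk 14, set 0) → VC-HIT  vc=[8, 6]
10: 0x31 (blk 6, set 0) → VC-HIT  vc=[8, 14]
11: 0x32 (blk 6, set 0) → L1-HIT  vc=[8, 14]

SEQ = [MISS, MISS, MISS, VC-HIT, L1-HIT, VC-HIT, L1-HIT, VC-HIT, VC-HIT, VC-HIT, VC-HIT, L1-HIT]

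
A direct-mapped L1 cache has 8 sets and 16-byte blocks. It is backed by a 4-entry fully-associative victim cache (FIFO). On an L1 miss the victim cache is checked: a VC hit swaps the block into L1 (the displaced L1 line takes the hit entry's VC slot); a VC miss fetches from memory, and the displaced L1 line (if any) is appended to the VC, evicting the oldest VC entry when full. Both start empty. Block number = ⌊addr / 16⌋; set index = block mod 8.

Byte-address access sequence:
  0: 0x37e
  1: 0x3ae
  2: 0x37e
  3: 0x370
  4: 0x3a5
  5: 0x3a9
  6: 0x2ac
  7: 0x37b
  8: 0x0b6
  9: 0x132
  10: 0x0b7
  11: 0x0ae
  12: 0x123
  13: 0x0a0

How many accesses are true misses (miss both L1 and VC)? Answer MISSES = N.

MISSES = 7

  [0] addr=0x37e blk=55 s=7: MISS | VC []
  [1] addr=0x3ae blk=58 s=2: MISS | VC []
  [2] addr=0x37e blk=55 s=7: L1-HIT | VC []
  [3] addr=0x370 blk=55 s=7: L1-HIT | VC []
  [4] addr=0x3a5 blk=58 s=2: L1-HIT | VC []
  [5] addr=0x3a9 blk=58 s=2: L1-HIT | VC []
  [6] addr=0x2ac blk=42 s=2: MISS | VC [58]
  [7] addr=0x37b blk=55 s=7: L1-HIT | VC [58]
  [8] addr=0xb6 blk=11 s=3: MISS | VC [58]
  [9] addr=0x132 blk=19 s=3: MISS | VC [58, 11]
  [10] addr=0xb7 blk=11 s=3: VC-HIT | VC [58, 19]
  [11] addr=0xae blk=10 s=2: MISS | VC [58, 19, 42]
  [12] addr=0x123 blk=18 s=2: MISS | VC [58, 19, 42, 10]
  [13] addr=0xa0 blk=10 s=2: VC-HIT | VC [58, 19, 42, 18]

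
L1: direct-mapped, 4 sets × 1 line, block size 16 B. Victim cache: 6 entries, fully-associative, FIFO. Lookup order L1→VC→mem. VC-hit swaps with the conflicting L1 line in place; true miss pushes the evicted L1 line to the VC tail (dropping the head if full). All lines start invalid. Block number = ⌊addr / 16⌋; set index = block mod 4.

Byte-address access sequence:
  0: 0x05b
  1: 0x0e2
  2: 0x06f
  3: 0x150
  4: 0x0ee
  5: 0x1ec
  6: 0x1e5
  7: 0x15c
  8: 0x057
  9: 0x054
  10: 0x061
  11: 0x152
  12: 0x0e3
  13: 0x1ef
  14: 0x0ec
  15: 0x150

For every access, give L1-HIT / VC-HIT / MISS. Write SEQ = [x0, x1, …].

SEQ = [MISS, MISS, MISS, MISS, VC-HIT, MISS, L1-HIT, L1-HIT, VC-HIT, L1-HIT, VC-HIT, VC-HIT, VC-HIT, VC-HIT, VC-HIT, L1-HIT]

0: 0x5b (blk 5, set 1) → MISS  vc=[]
1: 0xe2 (blk 14, set 2) → MISS  vc=[]
2: 0x6f (blk 6, set 2) → MISS  vc=[14]
3: 0x150 (blk 21, set 1) → MISS  vc=[14, 5]
4: 0xee (blk 14, set 2) → VC-HIT  vc=[6, 5]
5: 0x1ec (blk 30, set 2) → MISS  vc=[6, 5, 14]
6: 0x1e5 (blk 30, set 2) → L1-HIT  vc=[6, 5, 14]
7: 0x15c (blk 21, set 1) → L1-HIT  vc=[6, 5, 14]
8: 0x57 (blk 5, set 1) → VC-HIT  vc=[6, 21, 14]
9: 0x54 (blk 5, set 1) → L1-HIT  vc=[6, 21, 14]
10: 0x61 (blk 6, set 2) → VC-HIT  vc=[30, 21, 14]
11: 0x152 (blk 21, set 1) → VC-HIT  vc=[30, 5, 14]
12: 0xe3 (blk 14, set 2) → VC-HIT  vc=[30, 5, 6]
13: 0x1ef (blk 30, set 2) → VC-HIT  vc=[14, 5, 6]
14: 0xec (blk 14, set 2) → VC-HIT  vc=[30, 5, 6]
15: 0x150 (blk 21, set 1) → L1-HIT  vc=[30, 5, 6]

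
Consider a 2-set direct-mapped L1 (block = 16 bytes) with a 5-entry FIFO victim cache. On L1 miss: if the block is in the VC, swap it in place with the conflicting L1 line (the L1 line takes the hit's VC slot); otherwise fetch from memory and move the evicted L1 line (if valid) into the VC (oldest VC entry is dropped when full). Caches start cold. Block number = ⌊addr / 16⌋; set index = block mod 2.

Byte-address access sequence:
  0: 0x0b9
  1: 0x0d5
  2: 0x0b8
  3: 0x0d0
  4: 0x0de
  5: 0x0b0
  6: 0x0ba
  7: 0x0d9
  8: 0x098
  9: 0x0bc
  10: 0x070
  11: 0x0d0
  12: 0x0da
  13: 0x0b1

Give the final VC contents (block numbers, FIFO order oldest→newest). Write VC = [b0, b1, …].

VC = [9, 7, 13]

#0 0xb9→b11/s1 MISS; vc=[]
#1 0xd5→b13/s1 MISS; vc=[11]
#2 0xb8→b11/s1 VC-HIT; vc=[13]
#3 0xd0→b13/s1 VC-HIT; vc=[11]
#4 0xde→b13/s1 L1-HIT; vc=[11]
#5 0xb0→b11/s1 VC-HIT; vc=[13]
#6 0xba→b11/s1 L1-HIT; vc=[13]
#7 0xd9→b13/s1 VC-HIT; vc=[11]
#8 0x98→b9/s1 MISS; vc=[11,13]
#9 0xbc→b11/s1 VC-HIT; vc=[9,13]
#10 0x70→b7/s1 MISS; vc=[9,13,11]
#11 0xd0→b13/s1 VC-HIT; vc=[9,7,11]
#12 0xda→b13/s1 L1-HIT; vc=[9,7,11]
#13 0xb1→b11/s1 VC-HIT; vc=[9,7,13]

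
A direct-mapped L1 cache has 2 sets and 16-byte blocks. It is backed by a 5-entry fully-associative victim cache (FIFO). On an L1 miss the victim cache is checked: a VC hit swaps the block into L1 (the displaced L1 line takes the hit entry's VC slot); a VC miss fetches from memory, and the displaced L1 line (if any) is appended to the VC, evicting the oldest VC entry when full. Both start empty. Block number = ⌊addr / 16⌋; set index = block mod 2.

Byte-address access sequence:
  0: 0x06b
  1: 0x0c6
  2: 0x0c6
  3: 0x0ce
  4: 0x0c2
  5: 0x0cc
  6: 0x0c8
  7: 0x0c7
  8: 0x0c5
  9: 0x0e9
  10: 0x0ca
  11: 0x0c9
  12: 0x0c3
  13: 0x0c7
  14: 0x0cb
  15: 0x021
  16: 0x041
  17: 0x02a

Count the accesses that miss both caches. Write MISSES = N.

MISSES = 5

  [0] addr=0x6b blk=6 s=0: MISS | VC []
  [1] addr=0xc6 blk=12 s=0: MISS | VC [6]
  [2] addr=0xc6 blk=12 s=0: L1-HIT | VC [6]
  [3] addr=0xce blk=12 s=0: L1-HIT | VC [6]
  [4] addr=0xc2 blk=12 s=0: L1-HIT | VC [6]
  [5] addr=0xcc blk=12 s=0: L1-HIT | VC [6]
  [6] addr=0xc8 blk=12 s=0: L1-HIT | VC [6]
  [7] addr=0xc7 blk=12 s=0: L1-HIT | VC [6]
  [8] addr=0xc5 blk=12 s=0: L1-HIT | VC [6]
  [9] addr=0xe9 blk=14 s=0: MISS | VC [6, 12]
  [10] addr=0xca blk=12 s=0: VC-HIT | VC [6, 14]
  [11] addr=0xc9 blk=12 s=0: L1-HIT | VC [6, 14]
  [12] addr=0xc3 blk=12 s=0: L1-HIT | VC [6, 14]
  [13] addr=0xc7 blk=12 s=0: L1-HIT | VC [6, 14]
  [14] addr=0xcb blk=12 s=0: L1-HIT | VC [6, 14]
  [15] addr=0x21 blk=2 s=0: MISS | VC [6, 14, 12]
  [16] addr=0x41 blk=4 s=0: MISS | VC [6, 14, 12, 2]
  [17] addr=0x2a blk=2 s=0: VC-HIT | VC [6, 14, 12, 4]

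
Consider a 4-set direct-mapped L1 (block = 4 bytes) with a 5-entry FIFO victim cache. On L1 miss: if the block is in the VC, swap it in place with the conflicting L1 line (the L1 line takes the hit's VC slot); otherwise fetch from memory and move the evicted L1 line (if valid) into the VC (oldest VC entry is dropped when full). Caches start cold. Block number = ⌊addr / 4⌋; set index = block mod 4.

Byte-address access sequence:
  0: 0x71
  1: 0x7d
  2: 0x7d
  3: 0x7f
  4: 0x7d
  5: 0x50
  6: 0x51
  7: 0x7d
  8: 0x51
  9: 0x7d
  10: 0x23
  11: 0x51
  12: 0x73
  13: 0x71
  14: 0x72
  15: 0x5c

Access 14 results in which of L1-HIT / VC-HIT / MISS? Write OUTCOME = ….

OUTCOME = L1-HIT

#0 0x71→b28/s0 MISS; vc=[]
#1 0x7d→b31/s3 MISS; vc=[]
#2 0x7d→b31/s3 L1-HIT; vc=[]
#3 0x7f→b31/s3 L1-HIT; vc=[]
#4 0x7d→b31/s3 L1-HIT; vc=[]
#5 0x50→b20/s0 MISS; vc=[28]
#6 0x51→b20/s0 L1-HIT; vc=[28]
#7 0x7d→b31/s3 L1-HIT; vc=[28]
#8 0x51→b20/s0 L1-HIT; vc=[28]
#9 0x7d→b31/s3 L1-HIT; vc=[28]
#10 0x23→b8/s0 MISS; vc=[28,20]
#11 0x51→b20/s0 VC-HIT; vc=[28,8]
#12 0x73→b28/s0 VC-HIT; vc=[20,8]
#13 0x71→b28/s0 L1-HIT; vc=[20,8]
#14 0x72→b28/s0 L1-HIT; vc=[20,8]
#15 0x5c→b23/s3 MISS; vc=[20,8,31]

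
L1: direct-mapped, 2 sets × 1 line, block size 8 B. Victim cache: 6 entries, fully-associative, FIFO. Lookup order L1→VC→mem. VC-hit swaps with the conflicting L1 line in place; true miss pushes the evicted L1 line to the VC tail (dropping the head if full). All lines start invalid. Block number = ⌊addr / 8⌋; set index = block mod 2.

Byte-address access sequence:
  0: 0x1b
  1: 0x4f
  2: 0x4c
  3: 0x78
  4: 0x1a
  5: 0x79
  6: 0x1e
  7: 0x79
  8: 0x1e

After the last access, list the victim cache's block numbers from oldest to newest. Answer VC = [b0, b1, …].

VC = [15, 9]

0: 0x1b (blk 3, set 1) → MISS  vc=[]
1: 0x4f (blk 9, set 1) → MISS  vc=[3]
2: 0x4c (blk 9, set 1) → L1-HIT  vc=[3]
3: 0x78 (blk 15, set 1) → MISS  vc=[3, 9]
4: 0x1a (blk 3, set 1) → VC-HIT  vc=[15, 9]
5: 0x79 (blk 15, set 1) → VC-HIT  vc=[3, 9]
6: 0x1e (blk 3, set 1) → VC-HIT  vc=[15, 9]
7: 0x79 (blk 15, set 1) → VC-HIT  vc=[3, 9]
8: 0x1e (blk 3, set 1) → VC-HIT  vc=[15, 9]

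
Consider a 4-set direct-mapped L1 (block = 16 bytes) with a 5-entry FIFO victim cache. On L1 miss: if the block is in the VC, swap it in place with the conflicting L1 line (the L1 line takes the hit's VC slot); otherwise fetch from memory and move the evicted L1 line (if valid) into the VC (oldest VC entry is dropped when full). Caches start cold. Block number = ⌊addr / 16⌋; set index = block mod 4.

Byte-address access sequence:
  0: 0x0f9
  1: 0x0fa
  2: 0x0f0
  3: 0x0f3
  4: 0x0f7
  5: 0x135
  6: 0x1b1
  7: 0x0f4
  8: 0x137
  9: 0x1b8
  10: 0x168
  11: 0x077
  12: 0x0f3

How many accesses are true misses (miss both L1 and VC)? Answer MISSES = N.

  [0] addr=0xf9 blk=15 s=3: MISS | VC []
  [1] addr=0xfa blk=15 s=3: L1-HIT | VC []
  [2] addr=0xf0 blk=15 s=3: L1-HIT | VC []
  [3] addr=0xf3 blk=15 s=3: L1-HIT | VC []
  [4] addr=0xf7 blk=15 s=3: L1-HIT | VC []
  [5] addr=0x135 blk=19 s=3: MISS | VC [15]
  [6] addr=0x1b1 blk=27 s=3: MISS | VC [15, 19]
  [7] addr=0xf4 blk=15 s=3: VC-HIT | VC [27, 19]
  [8] addr=0x137 blk=19 s=3: VC-HIT | VC [27, 15]
  [9] addr=0x1b8 blk=27 s=3: VC-HIT | VC [19, 15]
  [10] addr=0x168 blk=22 s=2: MISS | VC [19, 15]
  [11] addr=0x77 blk=7 s=3: MISS | VC [19, 15, 27]
  [12] addr=0xf3 blk=15 s=3: VC-HIT | VC [19, 7, 27]

MISSES = 5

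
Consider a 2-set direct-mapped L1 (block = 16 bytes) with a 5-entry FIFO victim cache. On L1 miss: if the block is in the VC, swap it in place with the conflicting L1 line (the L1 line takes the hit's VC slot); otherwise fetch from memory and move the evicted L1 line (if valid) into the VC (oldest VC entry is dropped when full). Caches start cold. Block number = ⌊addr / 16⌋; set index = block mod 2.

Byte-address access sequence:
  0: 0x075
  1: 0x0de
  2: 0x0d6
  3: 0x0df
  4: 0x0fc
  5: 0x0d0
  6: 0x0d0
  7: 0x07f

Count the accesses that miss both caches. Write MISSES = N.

MISSES = 3

  [0] addr=0x75 blk=7 s=1: MISS | VC []
  [1] addr=0xde blk=13 s=1: MISS | VC [7]
  [2] addr=0xd6 blk=13 s=1: L1-HIT | VC [7]
  [3] addr=0xdf blk=13 s=1: L1-HIT | VC [7]
  [4] addr=0xfc blk=15 s=1: MISS | VC [7, 13]
  [5] addr=0xd0 blk=13 s=1: VC-HIT | VC [7, 15]
  [6] addr=0xd0 blk=13 s=1: L1-HIT | VC [7, 15]
  [7] addr=0x7f blk=7 s=1: VC-HIT | VC [13, 15]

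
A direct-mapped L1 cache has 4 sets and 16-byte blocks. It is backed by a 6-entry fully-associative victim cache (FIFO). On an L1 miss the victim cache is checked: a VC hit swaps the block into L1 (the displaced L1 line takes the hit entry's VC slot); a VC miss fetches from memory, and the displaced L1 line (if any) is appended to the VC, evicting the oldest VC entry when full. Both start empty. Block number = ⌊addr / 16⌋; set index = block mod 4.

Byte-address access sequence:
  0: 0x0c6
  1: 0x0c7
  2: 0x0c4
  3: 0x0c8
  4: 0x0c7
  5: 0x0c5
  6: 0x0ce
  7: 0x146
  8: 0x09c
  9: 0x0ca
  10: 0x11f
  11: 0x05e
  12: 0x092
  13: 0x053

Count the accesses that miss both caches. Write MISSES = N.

MISSES = 5

#0 0xc6→b12/s0 MISS; vc=[]
#1 0xc7→b12/s0 L1-HIT; vc=[]
#2 0xc4→b12/s0 L1-HIT; vc=[]
#3 0xc8→b12/s0 L1-HIT; vc=[]
#4 0xc7→b12/s0 L1-HIT; vc=[]
#5 0xc5→b12/s0 L1-HIT; vc=[]
#6 0xce→b12/s0 L1-HIT; vc=[]
#7 0x146→b20/s0 MISS; vc=[12]
#8 0x9c→b9/s1 MISS; vc=[12]
#9 0xca→b12/s0 VC-HIT; vc=[20]
#10 0x11f→b17/s1 MISS; vc=[20,9]
#11 0x5e→b5/s1 MISS; vc=[20,9,17]
#12 0x92→b9/s1 VC-HIT; vc=[20,5,17]
#13 0x53→b5/s1 VC-HIT; vc=[20,9,17]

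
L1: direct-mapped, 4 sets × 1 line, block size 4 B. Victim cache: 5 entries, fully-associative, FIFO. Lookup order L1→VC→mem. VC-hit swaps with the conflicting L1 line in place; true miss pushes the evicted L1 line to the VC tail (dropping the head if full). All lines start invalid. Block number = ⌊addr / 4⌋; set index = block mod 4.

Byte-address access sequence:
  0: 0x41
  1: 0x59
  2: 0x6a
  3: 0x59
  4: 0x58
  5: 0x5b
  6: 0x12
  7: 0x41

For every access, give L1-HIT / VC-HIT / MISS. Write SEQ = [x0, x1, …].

  [0] addr=0x41 blk=16 s=0: MISS | VC []
  [1] addr=0x59 blk=22 s=2: MISS | VC []
  [2] addr=0x6a blk=26 s=2: MISS | VC [22]
  [3] addr=0x59 blk=22 s=2: VC-HIT | VC [26]
  [4] addr=0x58 blk=22 s=2: L1-HIT | VC [26]
  [5] addr=0x5b blk=22 s=2: L1-HIT | VC [26]
  [6] addr=0x12 blk=4 s=0: MISS | VC [26, 16]
  [7] addr=0x41 blk=16 s=0: VC-HIT | VC [26, 4]

SEQ = [MISS, MISS, MISS, VC-HIT, L1-HIT, L1-HIT, MISS, VC-HIT]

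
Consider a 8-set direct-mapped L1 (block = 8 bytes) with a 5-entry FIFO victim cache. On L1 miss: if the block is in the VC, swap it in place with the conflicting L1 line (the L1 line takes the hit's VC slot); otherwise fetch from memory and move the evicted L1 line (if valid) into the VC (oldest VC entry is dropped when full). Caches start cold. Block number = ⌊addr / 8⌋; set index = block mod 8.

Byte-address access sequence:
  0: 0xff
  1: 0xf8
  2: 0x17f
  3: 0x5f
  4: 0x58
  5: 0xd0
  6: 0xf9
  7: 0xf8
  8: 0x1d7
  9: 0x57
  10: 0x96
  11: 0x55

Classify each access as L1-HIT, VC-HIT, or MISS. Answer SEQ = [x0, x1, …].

SEQ = [MISS, L1-HIT, MISS, MISS, L1-HIT, MISS, VC-HIT, L1-HIT, MISS, MISS, MISS, VC-HIT]

  [0] addr=0xff blk=31 s=7: MISS | VC []
  [1] addr=0xf8 blk=31 s=7: L1-HIT | VC []
  [2] addr=0x17f blk=47 s=7: MISS | VC [31]
  [3] addr=0x5f blk=11 s=3: MISS | VC [31]
  [4] addr=0x58 blk=11 s=3: L1-HIT | VC [31]
  [5] addr=0xd0 blk=26 s=2: MISS | VC [31]
  [6] addr=0xf9 blk=31 s=7: VC-HIT | VC [47]
  [7] addr=0xf8 blk=31 s=7: L1-HIT | VC [47]
  [8] addr=0x1d7 blk=58 s=2: MISS | VC [47, 26]
  [9] addr=0x57 blk=10 s=2: MISS | VC [47, 26, 58]
  [10] addr=0x96 blk=18 s=2: MISS | VC [47, 26, 58, 10]
  [11] addr=0x55 blk=10 s=2: VC-HIT | VC [47, 26, 58, 18]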